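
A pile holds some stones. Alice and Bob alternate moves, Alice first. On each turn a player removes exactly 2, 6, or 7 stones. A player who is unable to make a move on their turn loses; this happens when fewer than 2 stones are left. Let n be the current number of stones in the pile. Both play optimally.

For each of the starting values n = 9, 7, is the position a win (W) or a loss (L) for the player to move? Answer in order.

9: L, 7: W

Label each position W (a win for the player to move) or L (a loss). A position with no legal move is L; any other position is W exactly when some move reaches an L, and L when every move reaches a W.
n=0: no move → L
n=1: no move → L
n=2: can move to 0, which is L ⇒ W
n=3: can move to 1, which is L ⇒ W
n=4: the only move is to 2(W), a W ⇒ L
n=5: the only move is to 3(W), a W ⇒ L
n=6: can move to 4, which is L ⇒ W
n=7: can move to 5, which is L ⇒ W
n=8: can move to 1, which is L ⇒ W
n=9: moves to 7(W), 3(W), 2(W); every one is W ⇒ L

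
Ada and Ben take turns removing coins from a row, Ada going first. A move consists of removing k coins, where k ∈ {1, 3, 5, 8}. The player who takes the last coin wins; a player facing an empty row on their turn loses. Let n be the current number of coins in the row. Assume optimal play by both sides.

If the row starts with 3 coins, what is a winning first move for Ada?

Work bottom-up. With no move the player to move loses. Otherwise the position is W if at least one move leads to an L position for the opponent, and L if every move leads to a W.
n=0: no move → L
n=1: reaches L-position 0 → W
n=2: only reaches 1(W), which is W → L
n=3: reaches L-position 2 → W
From 3, the L positions reachable in one move are: 2, 0. Any move reaching one of these is winning.

Remove 1, leaving 2.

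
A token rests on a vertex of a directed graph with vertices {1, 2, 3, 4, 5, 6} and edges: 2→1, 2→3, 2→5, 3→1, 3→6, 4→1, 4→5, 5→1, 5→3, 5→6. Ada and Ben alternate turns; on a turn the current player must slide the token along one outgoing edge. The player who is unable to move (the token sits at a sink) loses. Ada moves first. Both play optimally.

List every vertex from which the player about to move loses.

Positions with no move are L. A position that does have a move is losing for the player to move precisely when every available move leads to a winning position for the opponent. Fill in the labels:
Every edge goes from a vertex to one that appears earlier in the order 6, 1, 3, 5, 2, 4, so processing vertices in that order labels each vertex after all of its successors.
6: no outgoing edge → L
1: no outgoing edge → L
3: W (go to 1, an L position)
5: W (go to 1, an L position)
2: W (go to 1, an L position)
4: W (go to 1, an L position)
Reading off the rows marked L gives the requested list; there are 2 such vertices.

1, 6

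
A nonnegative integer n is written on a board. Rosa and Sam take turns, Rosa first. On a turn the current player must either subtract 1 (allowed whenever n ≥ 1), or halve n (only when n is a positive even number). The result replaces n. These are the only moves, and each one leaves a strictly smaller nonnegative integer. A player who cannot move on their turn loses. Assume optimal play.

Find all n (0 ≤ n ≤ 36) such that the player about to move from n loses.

0, 2, 5, 7, 9, 11, 13, 15, 17, 19, 21, 23, 25, 27, 29, 31, 33, 35

Compute win/loss labels from the base case upward. A position with no move is L. Any other position is W if it can reach an L in one move, else L.
n=0: no move → L
n=1: reaches L-position 0 → W
n=2: only reaches 1(W), which is W → L
n=3: reaches L-position 2 → W
n=4: reaches L-position 2 → W
n=5: only reaches 4(W), which is W → L
n=6: reaches L-position 5 → W
n=7: only reaches 6(W), which is W → L
n=8: reaches L-position 7 → W
n=9: only reaches 8(W), which is W → L
n=10: reaches L-position 5 → W
n=11: only reaches 10(W), which is W → L
n=12: reaches L-position 11 → W
n=13: only reaches 12(W), which is W → L
n=14: reaches L-position 7 → W
n=15: only reaches 14(W), which is W → L
n=16: reaches L-position 15 → W
n=17: only reaches 16(W), which is W → L
n=18: reaches L-position 9 → W
n=19: only reaches 18(W), which is W → L
n=20: reaches L-position 19 → W
n=21: only reaches 20(W), which is W → L
n=22: reaches L-position 11 → W
n=23: only reaches 22(W), which is W → L
n=24: reaches L-position 23 → W
n=25: only reaches 24(W), which is W → L
n=26: reaches L-position 13 → W
n=27: only reaches 26(W), which is W → L
n=28: reaches L-position 27 → W
n=29: only reaches 28(W), which is W → L
n=30: reaches L-position 15 → W
n=31: only reaches 30(W), which is W → L
n=32: reaches L-position 31 → W
n=33: only reaches 32(W), which is W → L
n=34: reaches L-position 17 → W
n=35: only reaches 34(W), which is W → L
n=36: reaches L-position 35 → W
Reading off the rows marked L gives the requested list; there are 18 such values of n.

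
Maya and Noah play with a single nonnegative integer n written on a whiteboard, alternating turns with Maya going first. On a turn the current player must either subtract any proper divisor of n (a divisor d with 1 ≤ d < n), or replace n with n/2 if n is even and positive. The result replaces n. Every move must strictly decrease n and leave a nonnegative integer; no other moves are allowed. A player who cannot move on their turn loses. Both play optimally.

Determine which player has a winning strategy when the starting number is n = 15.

Noah wins.

Compute win/loss labels from the base case upward. A position with no move is L. Any other position is W if it can reach an L in one move, else L.
n=0: no move → L
n=1: no move → L
n=2: W (go to 1, an L position)
n=3: L (sole option 2(W) is W)
n=4: W (go to 3, an L position)
n=5: L (sole option 4(W) is W)
n=6: W (go to 3, an L position)
n=7: L (sole option 6(W) is W)
n=8: W (go to 7, an L position)
n=9: L (options 6(W), 8(W) are all W)
n=10: W (go to 5, an L position)
n=11: L (sole option 10(W) is W)
n=12: W (go to 9, an L position)
n=13: L (sole option 12(W) is W)
n=14: W (go to 7, an L position)
n=15: L (options 10(W), 12(W), 14(W) are all W)
Every move from 15 reaches a W position, so the mover loses.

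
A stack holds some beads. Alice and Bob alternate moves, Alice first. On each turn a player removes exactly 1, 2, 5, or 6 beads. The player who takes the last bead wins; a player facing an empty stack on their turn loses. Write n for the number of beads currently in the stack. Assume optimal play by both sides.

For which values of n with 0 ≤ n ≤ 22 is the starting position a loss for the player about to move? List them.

Work bottom-up. With no move the player to move loses. Otherwise the position is W if at least one move leads to an L position for the opponent, and L if every move leads to a W.
n=0: no move → L
n=1: W (go to 0, an L position)
n=2: W (go to 0, an L position)
n=3: L (options 2(W), 1(W) are all W)
n=4: W (go to 3, an L position)
n=5: W (go to 3, an L position)
n=6: W (go to 0, an L position)
n=7: L (options 6(W), 5(W), 2(W), 1(W) are all W)
n=8: W (go to 7, an L position)
n=9: W (go to 7, an L position)
n=10: L (options 9(W), 8(W), 5(W), 4(W) are all W)
n=11: W (go to 10, an L position)
n=12: W (go to 10, an L position)
n=13: W (go to 7, an L position)
n=14: L (options 13(W), 12(W), 9(W), 8(W) are all W)
n=15: W (go to 14, an L position)
n=16: W (go to 14, an L position)
n=17: L (options 16(W), 15(W), 12(W), 11(W) are all W)
n=18: W (go to 17, an L position)
n=19: W (go to 17, an L position)
n=20: W (go to 14, an L position)
n=21: L (options 20(W), 19(W), 16(W), 15(W) are all W)
n=22: W (go to 21, an L position)
The losing starting values of n are exactly the entries labelled L in this table (7 of them).

0, 3, 7, 10, 14, 17, 21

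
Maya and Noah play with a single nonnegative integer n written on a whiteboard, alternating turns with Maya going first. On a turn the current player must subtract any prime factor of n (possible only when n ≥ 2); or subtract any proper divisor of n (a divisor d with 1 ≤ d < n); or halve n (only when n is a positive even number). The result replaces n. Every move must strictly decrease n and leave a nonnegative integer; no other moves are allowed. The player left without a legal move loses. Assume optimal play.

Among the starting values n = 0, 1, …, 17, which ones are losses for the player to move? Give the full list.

Build the W/L table. Terminal = L. A non-terminal position is W if it has a move to some L; otherwise it is L.
n=0: no move → L
n=1: no move → L
n=2: can move to 0, which is L ⇒ W
n=3: can move to 0, which is L ⇒ W
n=4: moves to 2(W), 3(W); every one is W ⇒ L
n=5: can move to 0, which is L ⇒ W
n=6: can move to 4, which is L ⇒ W
n=7: can move to 0, which is L ⇒ W
n=8: can move to 4, which is L ⇒ W
n=9: moves to 6(W), 8(W); every one is W ⇒ L
n=10: can move to 9, which is L ⇒ W
n=11: can move to 0, which is L ⇒ W
n=12: can move to 9, which is L ⇒ W
n=13: can move to 0, which is L ⇒ W
n=14: moves to 7(W), 12(W), 13(W); every one is W ⇒ L
n=15: can move to 14, which is L ⇒ W
n=16: can move to 14, which is L ⇒ W
n=17: can move to 0, which is L ⇒ W
Reading off the rows marked L gives the requested list; there are 5 such values of n.

0, 1, 4, 9, 14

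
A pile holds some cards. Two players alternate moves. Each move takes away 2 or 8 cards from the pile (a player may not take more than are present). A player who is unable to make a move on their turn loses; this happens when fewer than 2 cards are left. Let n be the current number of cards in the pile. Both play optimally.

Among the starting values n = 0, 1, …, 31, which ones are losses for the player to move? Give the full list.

Positions with no move are L. A position that does have a move is losing for the player to move precisely when every available move leads to a winning position for the opponent. Fill in the labels:
n=0: no move → L
n=1: no move → L
n=2: W (go to 0, an L position)
n=3: W (go to 1, an L position)
n=4: L (sole option 2(W) is W)
n=5: L (sole option 3(W) is W)
n=6: W (go to 4, an L position)
n=7: W (go to 5, an L position)
n=8: W (go to 0, an L position)
n=9: W (go to 1, an L position)
n=10: L (options 8(W), 2(W) are all W)
n=11: L (options 9(W), 3(W) are all W)
n=12: W (go to 10, an L position)
n=13: W (go to 11, an L position)
n=14: L (options 12(W), 6(W) are all W)
n=15: L (options 13(W), 7(W) are all W)
n=16: W (go to 14, an L position)
n=17: W (go to 15, an L position)
n=18: W (go to 10, an L position)
n=19: W (go to 11, an L position)
n=20: L (options 18(W), 12(W) are all W)
n=21: L (options 19(W), 13(W) are all W)
n=22: W (go to 20, an L position)
n=23: W (go to 21, an L position)
n=24: L (options 22(W), 16(W) are all W)
n=25: L (options 23(W), 17(W) are all W)
n=26: W (go to 24, an L position)
n=27: W (go to 25, an L position)
n=28: W (go to 20, an L position)
n=29: W (go to 21, an L position)
n=30: L (options 28(W), 22(W) are all W)
n=31: L (options 29(W), 23(W) are all W)
The losing starting values of n are exactly the entries labelled L in this table (14 of them).

0, 1, 4, 5, 10, 11, 14, 15, 20, 21, 24, 25, 30, 31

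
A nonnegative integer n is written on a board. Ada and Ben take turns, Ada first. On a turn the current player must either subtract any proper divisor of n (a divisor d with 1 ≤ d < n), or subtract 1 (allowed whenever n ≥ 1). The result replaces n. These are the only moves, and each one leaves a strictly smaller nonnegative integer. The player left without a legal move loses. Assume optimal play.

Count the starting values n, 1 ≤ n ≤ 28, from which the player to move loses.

Label each position W (a win for the player to move) or L (a loss). A position with no legal move is L; any other position is W exactly when some move reaches an L, and L when every move reaches a W.
n=0: no move → L
n=1: W (go to 0, an L position)
n=2: L (sole option 1(W) is W)
n=3: W (go to 2, an L position)
n=4: W (go to 2, an L position)
n=5: L (sole option 4(W) is W)
n=6: W (go to 5, an L position)
n=7: L (sole option 6(W) is W)
n=8: W (go to 7, an L position)
n=9: L (options 6(W), 8(W) are all W)
n=10: W (go to 5, an L position)
n=11: L (sole option 10(W) is W)
n=12: W (go to 9, an L position)
n=13: L (sole option 12(W) is W)
n=14: W (go to 7, an L position)
n=15: L (options 10(W), 12(W), 14(W) are all W)
n=16: W (go to 15, an L position)
n=17: L (sole option 16(W) is W)
n=18: W (go to 9, an L position)
n=19: L (sole option 18(W) is W)
n=20: W (go to 15, an L position)
n=21: L (options 14(W), 18(W), 20(W) are all W)
n=22: W (go to 11, an L position)
n=23: L (sole option 22(W) is W)
n=24: W (go to 21, an L position)
n=25: L (options 20(W), 24(W) are all W)
n=26: W (go to 13, an L position)
n=27: L (options 18(W), 24(W), 26(W) are all W)
n=28: W (go to 21, an L position)
L entries with 1 ≤ n ≤ 28 (n=0 is outside the asked range and is not counted): n = 2, 5, 7, 9, 11, 13, 15, 17, 19, 21, 23, 25, 27; that makes 13.

13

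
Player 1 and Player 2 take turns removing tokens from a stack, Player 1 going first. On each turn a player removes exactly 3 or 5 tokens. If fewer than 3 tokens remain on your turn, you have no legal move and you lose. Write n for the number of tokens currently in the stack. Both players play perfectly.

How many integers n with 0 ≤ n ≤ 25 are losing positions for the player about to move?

11

Work bottom-up. With no move the player to move loses. Otherwise the position is W if at least one move leads to an L position for the opponent, and L if every move leads to a W.
n=0: no move → L
n=1: no move → L
n=2: no move → L
n=3: can move to 0, which is L ⇒ W
n=4: can move to 1, which is L ⇒ W
n=5: can move to 2, which is L ⇒ W
n=6: can move to 1, which is L ⇒ W
n=7: can move to 2, which is L ⇒ W
n=8: moves to 5(W), 3(W); every one is W ⇒ L
n=9: moves to 6(W), 4(W); every one is W ⇒ L
n=10: moves to 7(W), 5(W); every one is W ⇒ L
n=11: can move to 8, which is L ⇒ W
n=12: can move to 9, which is L ⇒ W
n=13: can move to 10, which is L ⇒ W
n=14: can move to 9, which is L ⇒ W
n=15: can move to 10, which is L ⇒ W
n=16: moves to 13(W), 11(W); every one is W ⇒ L
n=17: moves to 14(W), 12(W); every one is W ⇒ L
n=18: moves to 15(W), 13(W); every one is W ⇒ L
n=19: can move to 16, which is L ⇒ W
n=20: can move to 17, which is L ⇒ W
n=21: can move to 18, which is L ⇒ W
n=22: can move to 17, which is L ⇒ W
n=23: can move to 18, which is L ⇒ W
n=24: moves to 21(W), 19(W); every one is W ⇒ L
n=25: moves to 22(W), 20(W); every one is W ⇒ L
L entries with 0 ≤ n ≤ 25: n = 0, 1, 2, 8, 9, 10, 16, 17, 18, 24, 25; that makes 11.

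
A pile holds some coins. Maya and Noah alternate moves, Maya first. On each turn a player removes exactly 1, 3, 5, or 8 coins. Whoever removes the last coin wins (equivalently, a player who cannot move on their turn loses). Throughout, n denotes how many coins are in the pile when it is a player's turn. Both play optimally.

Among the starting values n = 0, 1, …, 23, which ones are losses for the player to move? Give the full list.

0, 2, 4, 6, 13, 15, 17, 19

Build the W/L table. Terminal = L. A non-terminal position is W if it has a move to some L; otherwise it is L.
n=0: no move → L
n=1: →0(L), so W
n=2: →1(W) only, which is W, so L
n=3: →2(L), so W
n=4: →3(W), 1(W) — all W, so L
n=5: →4(L), so W
n=6: →5(W), 3(W), 1(W) — all W, so L
n=7: →6(L), so W
n=8: →0(L), so W
n=9: →6(L), so W
n=10: →2(L), so W
n=11: →6(L), so W
n=12: →4(L), so W
n=13: →12(W), 10(W), 8(W), 5(W) — all W, so L
n=14: →13(L), so W
n=15: →14(W), 12(W), 10(W), 7(W) — all W, so L
n=16: →15(L), so W
n=17: →16(W), 14(W), 12(W), 9(W) — all W, so L
n=18: →17(L), so W
n=19: →18(W), 16(W), 14(W), 11(W) — all W, so L
n=20: →19(L), so W
n=21: →13(L), so W
n=22: →19(L), so W
n=23: →15(L), so W
Reading off the rows marked L gives the requested list; there are 8 such values of n.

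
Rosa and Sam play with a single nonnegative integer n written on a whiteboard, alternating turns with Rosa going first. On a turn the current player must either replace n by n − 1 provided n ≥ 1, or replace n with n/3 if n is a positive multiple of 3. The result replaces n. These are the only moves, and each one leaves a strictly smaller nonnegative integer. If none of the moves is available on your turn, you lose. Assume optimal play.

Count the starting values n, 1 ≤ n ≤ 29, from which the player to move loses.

Label each position W (a win for the player to move) or L (a loss). A position with no legal move is L; any other position is W exactly when some move reaches an L, and L when every move reaches a W.
n=0: no move → L
n=1: W (go to 0, an L position)
n=2: L (sole option 1(W) is W)
n=3: W (go to 2, an L position)
n=4: L (sole option 3(W) is W)
n=5: W (go to 4, an L position)
n=6: W (go to 2, an L position)
n=7: L (sole option 6(W) is W)
n=8: W (go to 7, an L position)
n=9: L (options 3(W), 8(W) are all W)
n=10: W (go to 9, an L position)
n=11: L (sole option 10(W) is W)
n=12: W (go to 4, an L position)
n=13: L (sole option 12(W) is W)
n=14: W (go to 13, an L position)
n=15: L (options 5(W), 14(W) are all W)
n=16: W (go to 15, an L position)
n=17: L (sole option 16(W) is W)
n=18: W (go to 17, an L position)
n=19: L (sole option 18(W) is W)
n=20: W (go to 19, an L position)
n=21: W (go to 7, an L position)
n=22: L (sole option 21(W) is W)
n=23: W (go to 22, an L position)
n=24: L (options 8(W), 23(W) are all W)
n=25: W (go to 24, an L position)
n=26: L (sole option 25(W) is W)
n=27: W (go to 9, an L position)
n=28: L (sole option 27(W) is W)
n=29: W (go to 28, an L position)
L entries with 1 ≤ n ≤ 29 (n=0 is outside the asked range and is not counted): n = 2, 4, 7, 9, 11, 13, 15, 17, 19, 22, 24, 26, 28; that makes 13.

13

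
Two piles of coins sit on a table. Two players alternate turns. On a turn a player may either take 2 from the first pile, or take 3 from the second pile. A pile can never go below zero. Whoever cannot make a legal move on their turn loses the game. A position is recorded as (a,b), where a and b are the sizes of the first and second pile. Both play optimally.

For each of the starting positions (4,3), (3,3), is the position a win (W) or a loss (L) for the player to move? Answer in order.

Use the standard recursion: the mover loses at a terminal position; elsewhere, the mover wins exactly when some move hands the opponent an L position.
No move ever increases a pile, so every position that can arise here has a ≤ 4 and b ≤ 3; it is enough to label the cells with 0 ≤ a ≤ 4 and 0 ≤ b ≤ 3.
Every move lowers a or b (never raises either), so fill the grid row by row in increasing a, and left to right within a row: each cell's successors are then already labelled.
      b=0  b=1  b=2  b=3
a=0:    L    L    L    W
a=1:    L    L    L    W
a=2:    W    W    W    L
a=3:    W    W    W    L
a=4:    L    L    L    W
Cells with no legal move (terminal, hence L): (0,0), (0,1), (0,2), (1,0), (1,1), (1,2).
The remaining L cells, each justified by listing all of its moves:
(2,3): →(0,3)(W), (2,0)(W) — all W, so L
(3,3): →(1,3)(W), (3,0)(W) — all W, so L
(4,0): →(2,0)(W) only, which is W, so L
(4,1): →(2,1)(W) only, which is W, so L
(4,2): →(2,2)(W) only, which is W, so L
Every other cell has at least one move into one of the L cells above, so it is W.
(4,3): the move to (2,3) reaches an L cell, so W
(3,3): one of the L cells justified above, so L

(4,3): W, (3,3): L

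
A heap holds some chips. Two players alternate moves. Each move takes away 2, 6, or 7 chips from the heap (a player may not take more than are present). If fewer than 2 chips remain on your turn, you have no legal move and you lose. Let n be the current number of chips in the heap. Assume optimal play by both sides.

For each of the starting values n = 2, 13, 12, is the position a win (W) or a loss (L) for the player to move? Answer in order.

2: W, 13: L, 12: W

Compute win/loss labels from the base case upward. A position with no move is L. Any other position is W if it can reach an L in one move, else L.
n=0: no move → L
n=1: no move → L
n=2: →0(L), so W
n=3: →1(L), so W
n=4: →2(W) only, which is W, so L
n=5: →3(W) only, which is W, so L
n=6: →4(L), so W
n=7: →5(L), so W
n=8: →1(L), so W
n=9: →7(W), 3(W), 2(W) — all W, so L
n=10: →4(L), so W
n=11: →9(L), so W
n=12: →5(L), so W
n=13: →11(W), 7(W), 6(W) — all W, so L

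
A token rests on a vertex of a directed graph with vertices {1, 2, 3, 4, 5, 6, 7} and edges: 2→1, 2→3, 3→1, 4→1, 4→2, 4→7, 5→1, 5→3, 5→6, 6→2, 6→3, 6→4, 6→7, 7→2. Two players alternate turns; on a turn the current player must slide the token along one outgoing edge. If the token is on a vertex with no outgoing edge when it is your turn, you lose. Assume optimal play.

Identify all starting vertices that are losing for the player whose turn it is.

1, 7

Label each position W (a win for the player to move) or L (a loss). A position with no legal move is L; any other position is W exactly when some move reaches an L, and L when every move reaches a W.
Every edge goes from a vertex to one that appears earlier in the order 1, 3, 2, 7, 4, 6, 5, so processing vertices in that order labels each vertex after all of its successors.
1: no outgoing edge → L
3: can move to 1, which is L ⇒ W
2: can move to 1, which is L ⇒ W
7: the only move is to 2(W), a W ⇒ L
4: can move to 7, which is L ⇒ W
6: can move to 7, which is L ⇒ W
5: can move to 1, which is L ⇒ W
Reading off the rows marked L gives the requested list; there are 2 such vertices.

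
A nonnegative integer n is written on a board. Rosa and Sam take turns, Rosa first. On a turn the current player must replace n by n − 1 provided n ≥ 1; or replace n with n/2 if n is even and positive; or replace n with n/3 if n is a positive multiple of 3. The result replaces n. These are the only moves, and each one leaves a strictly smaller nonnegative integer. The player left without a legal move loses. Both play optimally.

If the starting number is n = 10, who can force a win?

Positions with no move are L. A position that does have a move is losing for the player to move precisely when every available move leads to a winning position for the opponent. Fill in the labels:
n=0: no move → L
n=1: can move to 0, which is L ⇒ W
n=2: the only move is to 1(W), a W ⇒ L
n=3: can move to 2, which is L ⇒ W
n=4: can move to 2, which is L ⇒ W
n=5: the only move is to 4(W), a W ⇒ L
n=6: can move to 2, which is L ⇒ W
n=7: the only move is to 6(W), a W ⇒ L
n=8: can move to 7, which is L ⇒ W
n=9: moves to 3(W), 8(W); every one is W ⇒ L
n=10: can move to 5, which is L ⇒ W
From 10 Rosa can move to 5, reaching an L position.

Rosa wins.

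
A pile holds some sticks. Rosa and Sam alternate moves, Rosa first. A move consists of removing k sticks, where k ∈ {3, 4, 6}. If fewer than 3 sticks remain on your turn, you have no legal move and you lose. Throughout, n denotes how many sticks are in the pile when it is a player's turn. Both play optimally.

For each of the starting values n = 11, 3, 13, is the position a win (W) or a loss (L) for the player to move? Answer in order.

11: L, 3: W, 13: W

Work bottom-up. With no move the player to move loses. Otherwise the position is W if at least one move leads to an L position for the opponent, and L if every move leads to a W.
n=0: no move → L
n=1: no move → L
n=2: no move → L
n=3: →0(L), so W
n=4: →1(L), so W
n=5: →2(L), so W
n=6: →2(L), so W
n=7: →1(L), so W
n=8: →2(L), so W
n=9: →6(W), 5(W), 3(W) — all W, so L
n=10: →7(W), 6(W), 4(W) — all W, so L
n=11: →8(W), 7(W), 5(W) — all W, so L
n=12: →9(L), so W
n=13: →10(L), so W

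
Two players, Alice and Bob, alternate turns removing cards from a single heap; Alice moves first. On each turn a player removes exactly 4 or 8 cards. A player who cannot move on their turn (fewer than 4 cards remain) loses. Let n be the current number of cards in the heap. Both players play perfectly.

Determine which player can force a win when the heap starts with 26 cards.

Build the W/L table. Terminal = L. A non-terminal position is W if it has a move to some L; otherwise it is L.
n=0: no move → L
n=1: no move → L
n=2: no move → L
n=3: no move → L
n=4: →0(L), so W
n=5: →1(L), so W
n=6: →2(L), so W
n=7: →3(L), so W
n=8: →0(L), so W
n=9: →1(L), so W
n=10: →2(L), so W
n=11: →3(L), so W
n=12: →8(W), 4(W) — all W, so L
n=13: →9(W), 5(W) — all W, so L
n=14: →10(W), 6(W) — all W, so L
n=15: →11(W), 7(W) — all W, so L
n=16: →12(L), so W
n=17: →13(L), so W
n=18: →14(L), so W
n=19: →15(L), so W
n=20: →12(L), so W
n=21: →13(L), so W
n=22: →14(L), so W
n=23: →15(L), so W
n=24: →20(W), 16(W) — all W, so L
n=25: →21(W), 17(W) — all W, so L
n=26: →22(W), 18(W) — all W, so L
Every move from 26 reaches a W position, so the mover loses.

Bob wins.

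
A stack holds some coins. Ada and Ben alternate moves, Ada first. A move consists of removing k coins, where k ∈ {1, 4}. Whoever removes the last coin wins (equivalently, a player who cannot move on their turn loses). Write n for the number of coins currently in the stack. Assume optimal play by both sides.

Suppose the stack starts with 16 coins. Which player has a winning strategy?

Work bottom-up. With no move the player to move loses. Otherwise the position is W if at least one move leads to an L position for the opponent, and L if every move leads to a W.
n=0: no move → L
n=1: W (go to 0, an L position)
n=2: L (sole option 1(W) is W)
n=3: W (go to 2, an L position)
n=4: W (go to 0, an L position)
n=5: L (options 4(W), 1(W) are all W)
n=6: W (go to 5, an L position)
n=7: L (options 6(W), 3(W) are all W)
n=8: W (go to 7, an L position)
n=9: W (go to 5, an L position)
n=10: L (options 9(W), 6(W) are all W)
n=11: W (go to 10, an L position)
n=12: L (options 11(W), 8(W) are all W)
n=13: W (go to 12, an L position)
n=14: W (go to 10, an L position)
n=15: L (options 14(W), 11(W) are all W)
n=16: W (go to 15, an L position)
From 16 Ada can remove 1, leaving 15, reaching an L position.

Ada wins.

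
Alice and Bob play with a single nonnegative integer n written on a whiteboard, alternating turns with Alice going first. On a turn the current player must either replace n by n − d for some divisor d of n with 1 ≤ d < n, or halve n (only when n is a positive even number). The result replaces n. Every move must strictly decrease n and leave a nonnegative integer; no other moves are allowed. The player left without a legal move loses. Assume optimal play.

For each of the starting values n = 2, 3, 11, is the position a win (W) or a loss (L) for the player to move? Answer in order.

Classify positions by backward induction: terminal positions (no move available) are L. From any other position, the mover wins iff some move reaches an L.
n=0: no move → L
n=1: no move → L
n=2: reaches L-position 1 → W
n=3: only reaches 2(W), which is W → L
n=4: reaches L-position 3 → W
n=5: only reaches 4(W), which is W → L
n=6: reaches L-position 3 → W
n=7: only reaches 6(W), which is W → L
n=8: reaches L-position 7 → W
n=9: only reaches 6(W), 8(W), all W → L
n=10: reaches L-position 5 → W
n=11: only reaches 10(W), which is W → L

2: W, 3: L, 11: L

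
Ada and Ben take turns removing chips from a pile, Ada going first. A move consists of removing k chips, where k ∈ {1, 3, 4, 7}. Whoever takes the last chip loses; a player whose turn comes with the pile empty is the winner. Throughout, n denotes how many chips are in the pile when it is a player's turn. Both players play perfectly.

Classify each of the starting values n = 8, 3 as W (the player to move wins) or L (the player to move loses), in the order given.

Work bottom-up. With no move the player to move wins. Otherwise the position is W if at least one move leads to an L position for the opponent, and L if every move leads to a W.
n=0: no move; the opponent has just taken the last chip and therefore loses → W
n=1: only reaches 0(W), which is W → L
n=2: reaches L-position 1 → W
n=3: only reaches 2(W), 0(W), all W → L
n=4: reaches L-position 3 → W
n=5: reaches L-position 1 → W
n=6: reaches L-position 3 → W
n=7: reaches L-position 3 → W
n=8: reaches L-position 1 → W

8: W, 3: L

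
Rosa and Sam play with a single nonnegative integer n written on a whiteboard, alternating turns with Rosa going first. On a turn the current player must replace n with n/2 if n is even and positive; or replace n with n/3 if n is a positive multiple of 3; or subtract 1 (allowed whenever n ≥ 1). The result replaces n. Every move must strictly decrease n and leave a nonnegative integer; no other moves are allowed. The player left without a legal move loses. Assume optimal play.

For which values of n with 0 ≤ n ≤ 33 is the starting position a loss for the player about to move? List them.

0, 2, 5, 7, 9, 11, 13, 16, 19, 23, 25, 28, 30

Compute win/loss labels from the base case upward. A position with no move is L. Any other position is W if it can reach an L in one move, else L.
n=0: no move → L
n=1: →0(L), so W
n=2: →1(W) only, which is W, so L
n=3: →2(L), so W
n=4: →2(L), so W
n=5: →4(W) only, which is W, so L
n=6: →2(L), so W
n=7: →6(W) only, which is W, so L
n=8: →7(L), so W
n=9: →3(W), 8(W) — all W, so L
n=10: →5(L), so W
n=11: →10(W) only, which is W, so L
n=12: →11(L), so W
n=13: →12(W) only, which is W, so L
n=14: →7(L), so W
n=15: →5(L), so W
n=16: →8(W), 15(W) — all W, so L
n=17: →16(L), so W
n=18: →9(L), so W
n=19: →18(W) only, which is W, so L
n=20: →19(L), so W
n=21: →7(L), so W
n=22: →11(L), so W
n=23: →22(W) only, which is W, so L
n=24: →23(L), so W
n=25: →24(W) only, which is W, so L
n=26: →13(L), so W
n=27: →9(L), so W
n=28: →14(W), 27(W) — all W, so L
n=29: →28(L), so W
n=30: →10(W), 15(W), 29(W) — all W, so L
n=31: →30(L), so W
n=32: →16(L), so W
n=33: →11(L), so W
The losing starting values of n are exactly the entries labelled L in this table (13 of them).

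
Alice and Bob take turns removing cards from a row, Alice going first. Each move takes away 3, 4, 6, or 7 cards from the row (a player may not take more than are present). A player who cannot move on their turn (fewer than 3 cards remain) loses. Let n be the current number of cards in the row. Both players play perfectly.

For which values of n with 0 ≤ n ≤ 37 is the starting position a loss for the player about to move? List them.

0, 1, 2, 10, 11, 12, 20, 21, 22, 30, 31, 32

Classify positions by backward induction: terminal positions (no move available) are L. From any other position, the mover wins iff some move reaches an L.
n=0: no move → L
n=1: no move → L
n=2: no move → L
n=3: reaches L-position 0 → W
n=4: reaches L-position 1 → W
n=5: reaches L-position 2 → W
n=6: reaches L-position 2 → W
n=7: reaches L-position 1 → W
n=8: reaches L-position 2 → W
n=9: reaches L-position 2 → W
n=10: only reaches 7(W), 6(W), 4(W), 3(W), all W → L
n=11: only reaches 8(W), 7(W), 5(W), 4(W), all W → L
n=12: only reaches 9(W), 8(W), 6(W), 5(W), all W → L
n=13: reaches L-position 10 → W
n=14: reaches L-position 11 → W
n=15: reaches L-position 12 → W
n=16: reaches L-position 12 → W
n=17: reaches L-position 11 → W
n=18: reaches L-position 12 → W
n=19: reaches L-position 12 → W
n=20: only reaches 17(W), 16(W), 14(W), 13(W), all W → L
n=21: only reaches 18(W), 17(W), 15(W), 14(W), all W → L
n=22: only reaches 19(W), 18(W), 16(W), 15(W), all W → L
n=23: reaches L-position 20 → W
n=24: reaches L-position 21 → W
n=25: reaches L-position 22 → W
n=26: reaches L-position 22 → W
n=27: reaches L-position 21 → W
n=28: reaches L-position 22 → W
n=29: reaches L-position 22 → W
n=30: only reaches 27(W), 26(W), 24(W), 23(W), all W → L
n=31: only reaches 28(W), 27(W), 25(W), 24(W), all W → L
n=32: only reaches 29(W), 28(W), 26(W), 25(W), all W → L
n=33: reaches L-position 30 → W
n=34: reaches L-position 31 → W
n=35: reaches L-position 32 → W
n=36: reaches L-position 32 → W
n=37: reaches L-position 31 → W
The losing starting values of n are exactly the entries labelled L in this table (12 of them).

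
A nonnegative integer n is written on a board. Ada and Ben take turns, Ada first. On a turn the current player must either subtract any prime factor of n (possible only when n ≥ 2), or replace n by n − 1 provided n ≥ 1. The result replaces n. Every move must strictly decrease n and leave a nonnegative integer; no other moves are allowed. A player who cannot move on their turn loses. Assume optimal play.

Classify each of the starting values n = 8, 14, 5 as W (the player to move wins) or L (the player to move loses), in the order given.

8: L, 14: W, 5: W

Use the standard recursion: the mover loses at a terminal position; elsewhere, the mover wins exactly when some move hands the opponent an L position.
n=0: no move → L
n=1: →0(L), so W
n=2: →0(L), so W
n=3: →0(L), so W
n=4: →2(W), 3(W) — all W, so L
n=5: →0(L), so W
n=6: →4(L), so W
n=7: →0(L), so W
n=8: →6(W), 7(W) — all W, so L
n=9: →8(L), so W
n=10: →8(L), so W
n=11: →0(L), so W
n=12: →9(W), 10(W), 11(W) — all W, so L
n=13: →0(L), so W
n=14: →12(L), so W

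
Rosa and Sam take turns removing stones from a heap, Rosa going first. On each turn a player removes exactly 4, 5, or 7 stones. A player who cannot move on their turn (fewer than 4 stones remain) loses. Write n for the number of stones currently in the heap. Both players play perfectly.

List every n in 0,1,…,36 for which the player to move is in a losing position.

Positions with no move are L. A position that does have a move is losing for the player to move precisely when every available move leads to a winning position for the opponent. Fill in the labels:
n=0: no move → L
n=1: no move → L
n=2: no move → L
n=3: no move → L
n=4: reaches L-position 0 → W
n=5: reaches L-position 1 → W
n=6: reaches L-position 2 → W
n=7: reaches L-position 3 → W
n=8: reaches L-position 3 → W
n=9: reaches L-position 2 → W
n=10: reaches L-position 3 → W
n=11: only reaches 7(W), 6(W), 4(W), all W → L
n=12: only reaches 8(W), 7(W), 5(W), all W → L
n=13: only reaches 9(W), 8(W), 6(W), all W → L
n=14: only reaches 10(W), 9(W), 7(W), all W → L
n=15: reaches L-position 11 → W
n=16: reaches L-position 12 → W
n=17: reaches L-position 13 → W
n=18: reaches L-position 14 → W
n=19: reaches L-position 14 → W
n=20: reaches L-position 13 → W
n=21: reaches L-position 14 → W
n=22: only reaches 18(W), 17(W), 15(W), all W → L
n=23: only reaches 19(W), 18(W), 16(W), all W → L
n=24: only reaches 20(W), 19(W), 17(W), all W → L
n=25: only reaches 21(W), 20(W), 18(W), all W → L
n=26: reaches L-position 22 → W
n=27: reaches L-position 23 → W
n=28: reaches L-position 24 → W
n=29: reaches L-position 25 → W
n=30: reaches L-position 25 → W
n=31: reaches L-position 24 → W
n=32: reaches L-position 25 → W
n=33: only reaches 29(W), 28(W), 26(W), all W → L
n=34: only reaches 30(W), 29(W), 27(W), all W → L
n=35: only reaches 31(W), 30(W), 28(W), all W → L
n=36: only reaches 32(W), 31(W), 29(W), all W → L
The losing starting values of n are exactly the entries labelled L in this table (16 of them).

0, 1, 2, 3, 11, 12, 13, 14, 22, 23, 24, 25, 33, 34, 35, 36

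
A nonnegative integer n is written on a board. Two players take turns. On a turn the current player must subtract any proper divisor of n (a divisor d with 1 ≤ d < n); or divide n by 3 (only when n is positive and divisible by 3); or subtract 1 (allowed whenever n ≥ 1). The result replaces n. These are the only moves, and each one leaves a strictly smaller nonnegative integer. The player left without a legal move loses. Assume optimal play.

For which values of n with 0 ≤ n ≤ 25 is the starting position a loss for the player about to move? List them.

0, 2, 5, 7, 9, 11, 13, 16, 19, 23, 25

Classify positions by backward induction: terminal positions (no move available) are L. From any other position, the mover wins iff some move reaches an L.
n=0: no move → L
n=1: W (go to 0, an L position)
n=2: L (sole option 1(W) is W)
n=3: W (go to 2, an L position)
n=4: W (go to 2, an L position)
n=5: L (sole option 4(W) is W)
n=6: W (go to 2, an L position)
n=7: L (sole option 6(W) is W)
n=8: W (go to 7, an L position)
n=9: L (options 3(W), 6(W), 8(W) are all W)
n=10: W (go to 5, an L position)
n=11: L (sole option 10(W) is W)
n=12: W (go to 9, an L position)
n=13: L (sole option 12(W) is W)
n=14: W (go to 7, an L position)
n=15: W (go to 5, an L position)
n=16: L (options 8(W), 12(W), 14(W), 15(W) are all W)
n=17: W (go to 16, an L position)
n=18: W (go to 9, an L position)
n=19: L (sole option 18(W) is W)
n=20: W (go to 16, an L position)
n=21: W (go to 7, an L position)
n=22: W (go to 11, an L position)
n=23: L (sole option 22(W) is W)
n=24: W (go to 16, an L position)
n=25: L (options 20(W), 24(W) are all W)
Reading off the rows marked L gives the requested list; there are 11 such values of n.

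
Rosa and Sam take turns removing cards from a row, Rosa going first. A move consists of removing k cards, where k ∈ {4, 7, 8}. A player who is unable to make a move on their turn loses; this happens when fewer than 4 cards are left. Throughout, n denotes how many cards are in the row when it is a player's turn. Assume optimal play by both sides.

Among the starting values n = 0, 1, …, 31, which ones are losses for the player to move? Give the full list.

Positions with no move are L. A position that does have a move is losing for the player to move precisely when every available move leads to a winning position for the opponent. Fill in the labels:
n=0: no move → L
n=1: no move → L
n=2: no move → L
n=3: no move → L
n=4: W (go to 0, an L position)
n=5: W (go to 1, an L position)
n=6: W (go to 2, an L position)
n=7: W (go to 3, an L position)
n=8: W (go to 1, an L position)
n=9: W (go to 2, an L position)
n=10: W (go to 3, an L position)
n=11: W (go to 3, an L position)
n=12: L (options 8(W), 5(W), 4(W) are all W)
n=13: L (options 9(W), 6(W), 5(W) are all W)
n=14: L (options 10(W), 7(W), 6(W) are all W)
n=15: L (options 11(W), 8(W), 7(W) are all W)
n=16: W (go to 12, an L position)
n=17: W (go to 13, an L position)
n=18: W (go to 14, an L position)
n=19: W (go to 15, an L position)
n=20: W (go to 13, an L position)
n=21: W (go to 14, an L position)
n=22: W (go to 15, an L position)
n=23: W (go to 15, an L position)
n=24: L (options 20(W), 17(W), 16(W) are all W)
n=25: L (options 21(W), 18(W), 17(W) are all W)
n=26: L (options 22(W), 19(W), 18(W) are all W)
n=27: L (options 23(W), 20(W), 19(W) are all W)
n=28: W (go to 24, an L position)
n=29: W (go to 25, an L position)
n=30: W (go to 26, an L position)
n=31: W (go to 27, an L position)
The losing starting values of n are exactly the entries labelled L in this table (12 of them).

0, 1, 2, 3, 12, 13, 14, 15, 24, 25, 26, 27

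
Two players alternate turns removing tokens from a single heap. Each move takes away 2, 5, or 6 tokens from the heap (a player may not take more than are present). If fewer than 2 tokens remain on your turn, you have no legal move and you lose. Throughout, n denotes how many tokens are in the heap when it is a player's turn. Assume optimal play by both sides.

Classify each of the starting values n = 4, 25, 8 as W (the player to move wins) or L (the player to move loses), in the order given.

Use the standard recursion: the mover loses at a terminal position; elsewhere, the mover wins exactly when some move hands the opponent an L position.
n=0: no move → L
n=1: no move → L
n=2: reaches L-position 0 → W
n=3: reaches L-position 1 → W
n=4: only reaches 2(W), which is W → L
n=5: reaches L-position 0 → W
n=6: reaches L-position 4 → W
n=7: reaches L-position 1 → W
n=8: only reaches 6(W), 3(W), 2(W), all W → L
n=9: reaches L-position 4 → W
n=10: reaches L-position 8 → W
n=11: only reaches 9(W), 6(W), 5(W), all W → L
n=12: only reaches 10(W), 7(W), 6(W), all W → L
n=13: reaches L-position 11 → W
n=14: reaches L-position 12 → W
n=15: only reaches 13(W), 10(W), 9(W), all W → L
n=16: reaches L-position 11 → W
n=17: reaches L-position 15 → W
n=18: reaches L-position 12 → W
n=19: only reaches 17(W), 14(W), 13(W), all W → L
n=20: reaches L-position 15 → W
n=21: reaches L-position 19 → W
n=22: only reaches 20(W), 17(W), 16(W), all W → L
n=23: only reaches 21(W), 18(W), 17(W), all W → L
n=24: reaches L-position 22 → W
n=25: reaches L-position 23 → W

4: L, 25: W, 8: L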